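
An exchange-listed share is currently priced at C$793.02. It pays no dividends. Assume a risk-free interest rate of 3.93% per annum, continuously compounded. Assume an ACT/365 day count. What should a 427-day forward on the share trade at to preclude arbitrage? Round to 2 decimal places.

F = S·e^(rT) = 793.02 · e^(0.0393 × 427/365)
= 793.02 · e^0.045976 = 793.02 × 1.047049
F = C$830.33

C$830.33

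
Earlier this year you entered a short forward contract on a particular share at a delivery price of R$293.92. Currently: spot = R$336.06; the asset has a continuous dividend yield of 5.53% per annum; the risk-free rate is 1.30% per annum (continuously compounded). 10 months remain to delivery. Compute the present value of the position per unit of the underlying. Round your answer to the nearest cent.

-R$30.17

Current fair forward for the remaining 10 months: F = S·e^((r − q)·T), (r − q) = 0.0130 − 0.0553 = -0.0423
F = 336.06 · e^(-0.0423 × 10/12) = 336.06 × 0.965364 = 324.4202
Value of long forward = (F − K)·e^(−rT) = (324.4202 − 293.92) · e^(−0.0130·10/12)
= 30.5002 × 0.989225 = 30.17
Short position value = −(long value) = -R$30.17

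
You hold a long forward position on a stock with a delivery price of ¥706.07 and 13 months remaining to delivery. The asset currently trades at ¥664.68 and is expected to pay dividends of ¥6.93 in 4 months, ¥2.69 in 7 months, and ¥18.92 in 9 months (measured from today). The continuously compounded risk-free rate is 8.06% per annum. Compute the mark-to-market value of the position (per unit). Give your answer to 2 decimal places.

-¥9.48

PV(remaining dividends) I = 6.93·e^(−0.0806·4/12) + 2.69·e^(−0.0806·7/12) + 18.92·e^(−0.0806·9/12) = 27.1229
Current forward F = (S − I)·e^(rT) = (664.68 − 27.1229)·e^(0.0806·13/12) = 637.5571 × 1.091242 = 695.7291
Value (long) = (F − K)·e^(−rT) = (695.7291 − 706.07) × 0.916387 = -9.4763
Value = -¥9.48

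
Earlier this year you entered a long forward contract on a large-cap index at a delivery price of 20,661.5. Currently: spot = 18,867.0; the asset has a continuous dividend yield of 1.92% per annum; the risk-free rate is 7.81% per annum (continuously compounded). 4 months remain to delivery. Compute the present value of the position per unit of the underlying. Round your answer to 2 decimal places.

-1383.92

Current fair forward for the remaining 4 months: F = S·e^((r − q)·T), (r − q) = 0.0781 − 0.0192 = 0.0589
F = 18867.0 · e^(0.0589 × 4/12) = 18867.0 × 1.01982733 = 19241.0822
Value of long forward = (F − K)·e^(−rT) = (19241.0822 − 20661.5) · e^(−0.0781·4/12)
= -1420.4178 × 0.97430261 = -1383.92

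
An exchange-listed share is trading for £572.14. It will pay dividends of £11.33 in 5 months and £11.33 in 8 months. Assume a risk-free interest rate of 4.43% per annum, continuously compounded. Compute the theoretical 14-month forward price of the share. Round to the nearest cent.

£579.19

PV(dividends) I = 11.33·e^(−0.0443·5/12) + 11.33·e^(−0.0443·8/12)
I = 11.1228 + 11.0003 = 22.1231
F = (S − I)·e^(rT) = (572.14 − 22.1231) · e^(0.0443·14/12)
= 550.0169 · e^0.051683 = 550.0169 × 1.053042 = £579.19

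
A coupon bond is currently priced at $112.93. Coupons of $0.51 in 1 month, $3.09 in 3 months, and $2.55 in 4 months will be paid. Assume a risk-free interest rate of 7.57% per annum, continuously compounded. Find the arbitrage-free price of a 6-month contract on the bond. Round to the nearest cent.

$111.03

PV(coupons) I = 0.51·e^(−0.0757·1/12) + 3.09·e^(−0.0757·3/12) + 2.55·e^(−0.0757·4/12)
I = 0.5068 + 3.0321 + 2.4865 = 6.0254
F = (S − I)·e^(rT) = (112.93 − 6.0254) · e^(0.0757·6/12)
= 106.9046 · e^0.037850 = 106.9046 × 1.038575 = $111.03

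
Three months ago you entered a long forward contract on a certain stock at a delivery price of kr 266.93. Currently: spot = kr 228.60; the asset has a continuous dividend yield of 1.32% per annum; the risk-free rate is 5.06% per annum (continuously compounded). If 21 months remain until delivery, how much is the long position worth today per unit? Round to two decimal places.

Current fair forward for the remaining 21 months: F = S·e^((r − q)·T), (r − q) = 0.0506 − 0.0132 = 0.0374
F = 228.60 · e^(0.0374 × 21/12) = 228.60 × 1.067639 = 244.0623
Value of long forward = (F − K)·e^(−rT) = (244.0623 − 266.93) · e^(−0.0506·21/12)
= -22.8677 × 0.915257 = -20.93

-kr 20.93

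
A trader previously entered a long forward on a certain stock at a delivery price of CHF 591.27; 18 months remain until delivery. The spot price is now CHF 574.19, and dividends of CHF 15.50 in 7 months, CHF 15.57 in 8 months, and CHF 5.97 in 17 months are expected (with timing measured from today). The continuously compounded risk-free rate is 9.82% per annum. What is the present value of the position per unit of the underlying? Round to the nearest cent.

CHF 29.49

PV(remaining dividends) I = 15.50·e^(−0.0982·7/12) + 15.57·e^(−0.0982·8/12) + 5.97·e^(−0.0982·17/12) = 34.4150
Current forward F = (S − I)·e^(rT) = (574.19 − 34.4150)·e^(0.0982·18/12) = 539.7750 × 1.158702 = 625.4384
Value (long) = (F − K)·e^(−rT) = (625.4384 − 591.27) × 0.863035 = 29.4885
Value = CHF 29.49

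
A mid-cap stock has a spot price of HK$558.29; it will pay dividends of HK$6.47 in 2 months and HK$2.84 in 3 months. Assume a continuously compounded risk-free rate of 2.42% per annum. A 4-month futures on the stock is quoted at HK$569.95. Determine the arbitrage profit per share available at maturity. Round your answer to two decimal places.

PV(dividends) I = 6.47·e^(−0.0242·2/12) + 2.84·e^(−0.0242·3/12) = 9.2668
Fair futures F* = (S − I)·e^(rT) = (558.29 − 9.2668)·e^0.008067 = 549.0232 × 1.008100 = 553.4703
Market HK$569.95 > fair 553.4703: forward overpriced → cash-and-carry (borrow at r, buy the stock and collect the dividends, short the forward).
Profit at T = |F_mkt − F*| = |569.95 − 553.4703| = HK$16.48 per share

HK$16.48 per share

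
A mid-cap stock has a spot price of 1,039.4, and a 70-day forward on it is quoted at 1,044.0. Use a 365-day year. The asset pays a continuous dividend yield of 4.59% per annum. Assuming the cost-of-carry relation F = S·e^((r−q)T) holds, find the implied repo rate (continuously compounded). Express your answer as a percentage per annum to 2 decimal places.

From F = S·e^((r−q)T): (r − q) = ln(F/S)/T
ln(1044.0/1039.4) = ln(1.004426) = 0.004416
(r − q) = 0.004416 / (70/365) = 0.023026
r = ln(F/S)/T + q = 0.023026 + 0.0459 = 0.068926
r = 6.89%

6.89%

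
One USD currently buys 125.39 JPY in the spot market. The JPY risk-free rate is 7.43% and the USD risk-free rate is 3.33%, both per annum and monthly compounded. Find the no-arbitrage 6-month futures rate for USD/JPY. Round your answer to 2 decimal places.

By covered interest parity, F = S · (1+r_JPY/12)^(12T) / (1+r_USD/12)^(12T)
= 125.39 × 1.037730 / 1.016766 = 125.39 × 1.020618
F = 127.98 JPY per USD

127.98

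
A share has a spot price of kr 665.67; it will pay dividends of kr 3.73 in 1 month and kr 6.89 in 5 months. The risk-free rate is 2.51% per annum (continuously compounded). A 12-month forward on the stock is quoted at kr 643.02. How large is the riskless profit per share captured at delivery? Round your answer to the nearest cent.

PV(dividends) I = 3.73·e^(−0.0251·1/12) + 6.89·e^(−0.0251·5/12) = 10.5405
Fair forward F* = (S − I)·e^(rT) = (665.67 − 10.5405)·e^0.025100 = 655.1295 × 1.025418 = 671.7816
Market kr 643.02 < fair 671.7816: forward underpriced → reverse cash-and-carry (short the stock, invest proceeds at r, pay the dividends, go long the forward).
Profit at T = |F_mkt − F*| = |643.02 − 671.7816| = kr 28.76 per share

kr 28.76 per share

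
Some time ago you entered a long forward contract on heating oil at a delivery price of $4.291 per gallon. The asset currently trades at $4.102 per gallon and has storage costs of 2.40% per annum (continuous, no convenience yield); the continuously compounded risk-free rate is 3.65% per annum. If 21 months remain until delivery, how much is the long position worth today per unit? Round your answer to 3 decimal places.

Current fair forward for the remaining 21 months: F = S·e^((r + u)·T), (r + u) = 0.0365 + 0.0240 = 0.0605
F = 4.102 · e^(0.0605 × 21/12) = 4.102 × 1.111683 = 4.5601
Value of long forward = (F − K)·e^(−rT) = (4.5601 − 4.291) · e^(−0.0365·21/12)
= 0.2691 × 0.938122 = 0.252

$0.252 per gallon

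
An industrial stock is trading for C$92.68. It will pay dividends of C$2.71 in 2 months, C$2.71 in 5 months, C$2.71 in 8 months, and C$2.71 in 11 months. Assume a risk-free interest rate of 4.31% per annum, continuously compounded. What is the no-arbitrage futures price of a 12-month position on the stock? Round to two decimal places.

C$85.70

PV(dividends) I = 2.71·e^(−0.0431·2/12) + 2.71·e^(−0.0431·5/12) + 2.71·e^(−0.0431·8/12) + 2.71·e^(−0.0431·11/12)
I = 2.6906 + 2.6618 + 2.6332 + 2.6050 = 10.5906
F = (S − I)·e^(rT) = (92.68 − 10.5906) · e^(0.0431·12/12)
= 82.0894 · e^0.043100 = 82.0894 × 1.044042 = C$85.70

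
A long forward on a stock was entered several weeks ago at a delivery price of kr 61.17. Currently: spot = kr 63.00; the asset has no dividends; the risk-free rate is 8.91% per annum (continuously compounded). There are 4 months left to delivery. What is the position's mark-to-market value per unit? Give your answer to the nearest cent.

Current fair forward for the remaining 4 months: F = S·e^(r·T), r = 0.0891
F = 63.00 · e^(0.0891 × 4/12) = 63.00 × 1.030145 = 64.8991
Value of long forward = (F − K)·e^(−rT) = (64.8991 − 61.17) · e^(−0.0891·4/12)
= 3.7291 × 0.970737 = 3.62

kr 3.62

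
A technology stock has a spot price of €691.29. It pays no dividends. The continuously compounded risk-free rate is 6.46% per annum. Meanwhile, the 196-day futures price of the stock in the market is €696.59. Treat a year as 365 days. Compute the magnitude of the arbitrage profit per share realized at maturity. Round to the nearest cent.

Fair futures: F* = S·e^(carry·T), with carry = r = 0.0646
F* = 691.29 · e^(0.0646 × 196/365) = 691.29 · e^0.034689 = 691.29 × 1.035298 = €715.6912
Market €696.59 < fair €715.6912: forward underpriced → reverse cash-and-carry (short spot, go long the forward).
At maturity, profit = |F_mkt − F*| = |696.59 − 715.6912| = €19.10 per share

€19.10 per share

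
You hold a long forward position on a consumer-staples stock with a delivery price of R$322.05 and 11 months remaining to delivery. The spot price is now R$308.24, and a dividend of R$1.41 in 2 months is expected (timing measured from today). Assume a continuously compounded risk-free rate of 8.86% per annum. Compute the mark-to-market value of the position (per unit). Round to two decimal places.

R$9.92

PV(remaining dividends) I = 1.41·e^(−0.0886·2/12) = 1.3893
Current forward F = (S − I)·e^(rT) = (308.24 − 1.3893)·e^(0.0886·11/12) = 306.8507 × 1.084606 = 332.8121
Value (long) = (F − K)·e^(−rT) = (332.8121 − 322.05) × 0.921994 = 9.9226
Value = R$9.92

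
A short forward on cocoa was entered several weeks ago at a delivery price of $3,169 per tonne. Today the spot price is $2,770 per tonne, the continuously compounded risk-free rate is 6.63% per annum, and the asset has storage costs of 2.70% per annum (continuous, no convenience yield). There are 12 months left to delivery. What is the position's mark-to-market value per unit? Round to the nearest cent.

Current fair forward for the remaining 12 months: F = S·e^((r + u)·T), (r + u) = 0.0663 + 0.0270 = 0.0933
F = 2770 · e^(0.0933 × 12/12) = 2770 × 1.09779102 = 3040.8811
Value of long forward = (F − K)·e^(−rT) = (3040.8811 − 3169) · e^(−0.0663·12/12)
= -128.1189 × 0.93585007 = -119.90
Short position value = −(long value) = $119.90

$119.90 per tonne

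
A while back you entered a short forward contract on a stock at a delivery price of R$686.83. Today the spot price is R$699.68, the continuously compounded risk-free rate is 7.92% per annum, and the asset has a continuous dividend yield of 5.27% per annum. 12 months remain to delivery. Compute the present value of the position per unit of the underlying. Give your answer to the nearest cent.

Current fair forward for the remaining 12 months: F = S·e^((r − q)·T), (r − q) = 0.0792 − 0.0527 = 0.0265
F = 699.68 · e^(0.0265 × 12/12) = 699.68 × 1.026854 = 718.4692
Value of long forward = (F − K)·e^(−rT) = (718.4692 − 686.83) · e^(−0.0792·12/12)
= 31.6392 × 0.923855 = 29.23
Short position value = −(long value) = -R$29.23

-R$29.23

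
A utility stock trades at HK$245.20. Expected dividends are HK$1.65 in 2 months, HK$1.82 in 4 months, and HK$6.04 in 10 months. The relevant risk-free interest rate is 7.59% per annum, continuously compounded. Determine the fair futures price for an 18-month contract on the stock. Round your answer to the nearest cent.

PV(dividends) I = 1.65·e^(−0.0759·2/12) + 1.82·e^(−0.0759·4/12) + 6.04·e^(−0.0759·10/12)
I = 1.6293 + 1.7745 + 5.6698 = 9.0736
F = (S − I)·e^(rT) = (245.20 − 9.0736) · e^(0.0759·18/12)
= 236.1264 · e^0.113850 = 236.1264 × 1.120584 = HK$264.60

HK$264.60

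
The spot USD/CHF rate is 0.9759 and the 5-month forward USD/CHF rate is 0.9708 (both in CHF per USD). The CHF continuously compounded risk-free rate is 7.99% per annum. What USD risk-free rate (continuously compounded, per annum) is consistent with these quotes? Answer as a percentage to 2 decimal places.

F = S·e^((r_CHF − r_USD)T) ⇒ r_USD = r_CHF − ln(F/S)/T
ln(0.9708/0.9759) = -0.005240; /(5/12) = -0.012576
r_USD = 0.0799 + 0.012576 = 0.092476
r_USD = 9.25%

9.25%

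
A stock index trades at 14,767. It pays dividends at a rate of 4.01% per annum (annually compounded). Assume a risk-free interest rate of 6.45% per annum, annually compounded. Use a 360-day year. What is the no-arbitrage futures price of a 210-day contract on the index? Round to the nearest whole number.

F = S · (1+r)^T / (1+q)^T
= 14767 × 1.037134 / 1.023200 = 14767 × 1.013618
F = 14,968

14,968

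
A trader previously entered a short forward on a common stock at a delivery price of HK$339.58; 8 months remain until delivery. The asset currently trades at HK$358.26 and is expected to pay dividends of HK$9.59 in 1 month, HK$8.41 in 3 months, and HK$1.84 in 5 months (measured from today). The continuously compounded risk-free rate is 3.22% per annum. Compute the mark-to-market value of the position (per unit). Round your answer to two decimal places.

PV(remaining dividends) I = 9.59·e^(−0.0322·1/12) + 8.41·e^(−0.0322·3/12) + 1.84·e^(−0.0322·5/12) = 19.7224
Current forward F = (S − I)·e^(rT) = (358.26 − 19.7224)·e^(0.0322·8/12) = 338.5376 × 1.021699 = 345.8835
Value (long) = (F − K)·e^(−rT) = (345.8835 − 339.58) × 0.978762 = 6.1696
Short position value = −(long value) = -HK$6.17

-HK$6.17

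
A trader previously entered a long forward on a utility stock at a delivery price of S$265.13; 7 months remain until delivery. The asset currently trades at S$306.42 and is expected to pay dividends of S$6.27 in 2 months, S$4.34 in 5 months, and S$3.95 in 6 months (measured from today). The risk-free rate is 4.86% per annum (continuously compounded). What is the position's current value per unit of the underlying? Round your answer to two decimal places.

PV(remaining dividends) I = 6.27·e^(−0.0486·2/12) + 4.34·e^(−0.0486·5/12) + 3.95·e^(−0.0486·6/12) = 14.3276
Current forward F = (S − I)·e^(rT) = (306.42 − 14.3276)·e^(0.0486·7/12) = 292.0924 × 1.028756 = 300.4918
Value (long) = (F − K)·e^(−rT) = (300.4918 − 265.13) × 0.972048 = 34.3734
Value = S$34.37

S$34.37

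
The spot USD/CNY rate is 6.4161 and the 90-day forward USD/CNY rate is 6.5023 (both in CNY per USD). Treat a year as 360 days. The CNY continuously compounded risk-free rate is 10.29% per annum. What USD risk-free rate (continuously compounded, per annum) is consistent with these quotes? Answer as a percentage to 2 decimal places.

F = S·e^((r_CNY − r_USD)T) ⇒ r_USD = r_CNY − ln(F/S)/T
ln(6.5023/6.4161) = 0.013346; /(90/360) = 0.053384
r_USD = 0.1029 − 0.053384 = 0.049516
r_USD = 4.95%

4.95%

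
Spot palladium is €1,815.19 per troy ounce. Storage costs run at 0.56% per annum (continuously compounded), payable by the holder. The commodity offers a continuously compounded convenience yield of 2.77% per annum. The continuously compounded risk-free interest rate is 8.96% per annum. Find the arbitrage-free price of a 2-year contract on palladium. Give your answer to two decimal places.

Net carry = r + u − y = 0.0896 + 0.0056 − 0.0277 = 0.0675
F = S·e^((r+u−y)T) = 1815.19 · e^(0.0675 × 2) = 1815.19 · e^0.13500000
= 1815.19 × 1.14453678 = €2,077.55 per troy ounce

€2,077.55 per troy ounce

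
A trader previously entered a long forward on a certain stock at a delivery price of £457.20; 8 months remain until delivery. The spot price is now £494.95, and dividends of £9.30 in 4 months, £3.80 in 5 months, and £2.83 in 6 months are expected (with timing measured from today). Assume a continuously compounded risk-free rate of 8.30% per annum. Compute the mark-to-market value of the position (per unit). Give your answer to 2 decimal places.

£46.93

PV(remaining dividends) I = 9.30·e^(−0.0830·4/12) + 3.80·e^(−0.0830·5/12) + 2.83·e^(−0.0830·6/12) = 15.4320
Current forward F = (S − I)·e^(rT) = (494.95 − 15.4320)·e^(0.0830·8/12) = 479.5180 × 1.056893 = 506.7992
Value (long) = (F − K)·e^(−rT) = (506.7992 − 457.20) × 0.946170 = 46.9293
Value = £46.93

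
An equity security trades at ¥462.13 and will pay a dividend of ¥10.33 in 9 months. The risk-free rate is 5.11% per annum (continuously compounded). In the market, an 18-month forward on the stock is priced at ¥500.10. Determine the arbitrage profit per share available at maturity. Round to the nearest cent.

PV(dividends) I = 10.33·e^(−0.0511·9/12) = 9.9416
Fair forward F* = (S − I)·e^(rT) = (462.13 − 9.9416)·e^0.076650 = 452.1884 × 1.079664 = 488.2115
Market ¥500.10 > fair 488.2115: forward overpriced → cash-and-carry (borrow at r, buy the stock and collect the dividends, short the forward).
Profit at T = |F_mkt − F*| = |500.10 − 488.2115| = ¥11.89 per share

¥11.89 per share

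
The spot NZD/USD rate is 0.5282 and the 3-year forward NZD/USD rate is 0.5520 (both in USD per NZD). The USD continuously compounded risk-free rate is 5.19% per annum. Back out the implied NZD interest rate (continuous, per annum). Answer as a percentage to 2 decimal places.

3.72%

F = S·e^((r_USD − r_NZD)T) ⇒ r_NZD = r_USD − ln(F/S)/T
ln(0.5520/0.5282) = 0.044073; /(3) = 0.014691
r_NZD = 0.0519 − 0.014691 = 0.037209
r_NZD = 3.72%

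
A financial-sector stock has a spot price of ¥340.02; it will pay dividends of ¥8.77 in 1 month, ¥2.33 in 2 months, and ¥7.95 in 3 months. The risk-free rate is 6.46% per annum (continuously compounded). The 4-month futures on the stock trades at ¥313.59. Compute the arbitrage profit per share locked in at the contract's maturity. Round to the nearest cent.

¥14.57 per share

PV(dividends) I = 8.77·e^(−0.0646·1/12) + 2.33·e^(−0.0646·2/12) + 7.95·e^(−0.0646·3/12) = 18.8506
Fair futures F* = (S − I)·e^(rT) = (340.02 − 18.8506)·e^0.021533 = 321.1694 × 1.021767 = 328.1603
Market ¥313.59 < fair 328.1603: forward underpriced → reverse cash-and-carry (short the stock, invest proceeds at r, pay the dividends, go long the forward).
Profit at T = |F_mkt − F*| = |313.59 − 328.1603| = ¥14.57 per share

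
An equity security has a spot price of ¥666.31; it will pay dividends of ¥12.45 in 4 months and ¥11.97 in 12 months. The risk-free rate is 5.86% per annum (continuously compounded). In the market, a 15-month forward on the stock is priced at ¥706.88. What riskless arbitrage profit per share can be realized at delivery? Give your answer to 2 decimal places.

¥15.21 per share

PV(dividends) I = 12.45·e^(−0.0586·4/12) + 11.97·e^(−0.0586·12/12) = 23.4979
Fair forward F* = (S − I)·e^(rT) = (666.31 − 23.4979)·e^0.073250 = 642.8121 × 1.076000 = 691.6658
Market ¥706.88 > fair 691.6658: forward overpriced → cash-and-carry (borrow at r, buy the stock and collect the dividends, short the forward).
Profit at T = |F_mkt − F*| = |706.88 − 691.6658| = ¥15.21 per share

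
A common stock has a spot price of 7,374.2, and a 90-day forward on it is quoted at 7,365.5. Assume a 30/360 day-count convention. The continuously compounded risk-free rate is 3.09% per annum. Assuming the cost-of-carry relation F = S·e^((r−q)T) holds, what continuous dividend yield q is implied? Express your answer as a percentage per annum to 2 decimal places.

From F = S·e^((r−q)T): (r − q) = ln(F/S)/T
ln(7365.5/7374.2) = ln(0.998820) = -0.001181
(r − q) = -0.001181 / (90/360) = -0.004724
q = r − ln(F/S)/T = 0.0309 + 0.004724 = 0.035624
q = 3.56%

3.56%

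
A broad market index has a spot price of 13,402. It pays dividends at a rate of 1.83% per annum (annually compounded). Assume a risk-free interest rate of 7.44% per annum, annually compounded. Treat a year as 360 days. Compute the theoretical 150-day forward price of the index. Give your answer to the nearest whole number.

13,705

F = S · (1+r)^T / (1+q)^T
= 13402 × 1.030353 / 1.007585 = 13402 × 1.022597
F = 13,705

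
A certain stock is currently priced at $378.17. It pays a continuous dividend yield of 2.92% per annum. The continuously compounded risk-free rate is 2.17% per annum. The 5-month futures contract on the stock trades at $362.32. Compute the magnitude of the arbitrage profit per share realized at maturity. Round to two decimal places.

Fair futures: F* = S·e^(carry·T), with carry = (r − q) = 0.0217 − 0.0292 = -0.0075
F* = 378.17 · e^(-0.0075 × 5/12) = 378.17 · e^-0.003125 = 378.17 × 0.996880 = $376.9901
Market $362.32 < fair $376.9901: forward underpriced → reverse cash-and-carry (short spot, go long the forward).
At maturity, profit = |F_mkt − F*| = |362.32 − 376.9901| = $14.67 per share

$14.67 per share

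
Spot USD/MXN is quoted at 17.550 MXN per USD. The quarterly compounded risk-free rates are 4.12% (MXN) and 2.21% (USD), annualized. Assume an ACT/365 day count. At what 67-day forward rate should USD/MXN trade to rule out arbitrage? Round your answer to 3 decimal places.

By covered interest parity, F = S · (1+r_MXN/4)^(4T) / (1+r_USD/4)^(4T)
= 17.550 × 1.007552 / 1.004054 = 17.550 × 1.003484
F = 17.611 MXN per USD

17.611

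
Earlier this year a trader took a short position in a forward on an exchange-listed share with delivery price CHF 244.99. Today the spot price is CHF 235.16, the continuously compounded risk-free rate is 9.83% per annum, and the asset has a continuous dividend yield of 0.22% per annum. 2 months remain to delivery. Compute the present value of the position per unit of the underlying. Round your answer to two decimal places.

CHF 5.94

Current fair forward for the remaining 2 months: F = S·e^((r − q)·T), (r − q) = 0.0983 − 0.0022 = 0.0961
F = 235.16 · e^(0.0961 × 2/12) = 235.16 × 1.016146 = 238.9569
Value of long forward = (F − K)·e^(−rT) = (238.9569 − 244.99) · e^(−0.0983·2/12)
= -6.0331 × 0.983750 = -5.94
Short position value = −(long value) = CHF 5.94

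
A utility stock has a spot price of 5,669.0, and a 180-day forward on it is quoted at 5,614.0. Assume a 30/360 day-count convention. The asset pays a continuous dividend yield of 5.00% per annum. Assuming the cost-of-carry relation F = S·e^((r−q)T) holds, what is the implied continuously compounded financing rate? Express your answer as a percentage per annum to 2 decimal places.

3.05%

From F = S·e^((r−q)T): (r − q) = ln(F/S)/T
ln(5614.0/5669.0) = ln(0.990298) = -0.009749
(r − q) = -0.009749 / (180/360) = -0.019498
r = ln(F/S)/T + q = -0.019498 + 0.0500 = 0.030502
r = 3.05%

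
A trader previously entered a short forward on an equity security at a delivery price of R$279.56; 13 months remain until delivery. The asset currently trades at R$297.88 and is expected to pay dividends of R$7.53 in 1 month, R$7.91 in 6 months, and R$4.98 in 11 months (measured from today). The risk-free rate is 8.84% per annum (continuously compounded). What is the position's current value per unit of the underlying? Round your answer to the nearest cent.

PV(remaining dividends) I = 7.53·e^(−0.0884·1/12) + 7.91·e^(−0.0884·6/12) + 4.98·e^(−0.0884·11/12) = 19.6351
Current forward F = (S − I)·e^(rT) = (297.88 − 19.6351)·e^(0.0884·13/12) = 278.2449 × 1.100502 = 306.2091
Value (long) = (F − K)·e^(−rT) = (306.2091 − 279.56) × 0.908676 = 24.2154
Short position value = −(long value) = -R$24.22

-R$24.22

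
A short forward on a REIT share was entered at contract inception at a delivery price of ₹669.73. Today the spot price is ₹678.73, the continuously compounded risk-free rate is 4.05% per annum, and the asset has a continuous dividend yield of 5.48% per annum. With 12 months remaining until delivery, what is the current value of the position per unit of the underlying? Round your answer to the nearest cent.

₹0.61

Current fair forward for the remaining 12 months: F = S·e^((r − q)·T), (r − q) = 0.0405 − 0.0548 = -0.0143
F = 678.73 · e^(-0.0143 × 12/12) = 678.73 × 0.985802 = 669.0934
Value of long forward = (F − K)·e^(−rT) = (669.0934 − 669.73) · e^(−0.0405·12/12)
= -0.6366 × 0.960309 = -0.61
Short position value = −(long value) = ₹0.61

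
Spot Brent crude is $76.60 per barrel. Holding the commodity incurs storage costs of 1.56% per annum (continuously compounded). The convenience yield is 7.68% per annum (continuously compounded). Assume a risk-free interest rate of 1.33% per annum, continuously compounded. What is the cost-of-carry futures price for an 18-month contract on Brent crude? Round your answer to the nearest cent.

Net carry = r + u − y = 0.0133 + 0.0156 − 0.0768 = -0.0479
F = S·e^((r+u−y)T) = 76.60 · e^(-0.0479 × 18/12) = 76.60 · e^-0.071850
= 76.60 × 0.930670 = $71.29 per barrel

$71.29 per barrel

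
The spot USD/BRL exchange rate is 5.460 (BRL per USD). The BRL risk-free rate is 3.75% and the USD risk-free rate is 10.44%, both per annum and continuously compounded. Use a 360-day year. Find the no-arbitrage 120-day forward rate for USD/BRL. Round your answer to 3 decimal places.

F = S·e^((r_BRL − r_USD)T) = 5.460 · e^((0.0375 − 0.1044) × 120/360)
= 5.460 · e^-0.022300 = 5.460 × 0.977947
F = 5.340 BRL per USD

5.340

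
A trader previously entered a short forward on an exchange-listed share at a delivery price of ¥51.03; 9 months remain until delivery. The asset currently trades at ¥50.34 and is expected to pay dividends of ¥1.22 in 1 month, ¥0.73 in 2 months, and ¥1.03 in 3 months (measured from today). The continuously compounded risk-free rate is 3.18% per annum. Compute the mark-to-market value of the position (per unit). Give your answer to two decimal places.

¥2.45

PV(remaining dividends) I = 1.22·e^(−0.0318·1/12) + 0.73·e^(−0.0318·2/12) + 1.03·e^(−0.0318·3/12) = 2.9648
Current forward F = (S − I)·e^(rT) = (50.34 − 2.9648)·e^(0.0318·9/12) = 47.3752 × 1.024137 = 48.5187
Value (long) = (F − K)·e^(−rT) = (48.5187 − 51.03) × 0.976432 = -2.4521
Short position value = −(long value) = ¥2.45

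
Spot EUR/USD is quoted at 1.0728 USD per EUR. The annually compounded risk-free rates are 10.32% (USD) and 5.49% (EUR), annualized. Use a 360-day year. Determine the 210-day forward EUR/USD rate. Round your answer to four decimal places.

1.1012

By covered interest parity, F = S · (1+r_USD)^T / (1+r_EUR)^T
= 1.0728 × 1.058965 / 1.031668 = 1.0728 × 1.026459
F = 1.1012 USD per EUR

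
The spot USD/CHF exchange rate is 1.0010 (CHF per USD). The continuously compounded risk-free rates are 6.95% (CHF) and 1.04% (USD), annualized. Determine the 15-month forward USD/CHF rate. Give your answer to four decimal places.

F = S·e^((r_CHF − r_USD)T) = 1.0010 · e^((0.0695 − 0.0104) × 15/12)
= 1.0010 · e^0.073875 = 1.0010 × 1.076672
F = 1.0777 CHF per USD

1.0777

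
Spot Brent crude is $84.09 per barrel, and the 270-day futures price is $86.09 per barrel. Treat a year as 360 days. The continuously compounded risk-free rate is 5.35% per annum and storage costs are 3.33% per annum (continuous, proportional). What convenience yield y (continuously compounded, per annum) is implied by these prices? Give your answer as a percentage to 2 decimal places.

5.55%

F = S·e^((r+u−y)T) ⇒ (r+u−y) = ln(F/S)/T
ln(86.09/84.09) = 0.023506; /T ⇒ 0.031341
y = r + u − ln(F/S)/T = 0.0535 + 0.0333 − 0.031341 = 0.055459
y = 5.55%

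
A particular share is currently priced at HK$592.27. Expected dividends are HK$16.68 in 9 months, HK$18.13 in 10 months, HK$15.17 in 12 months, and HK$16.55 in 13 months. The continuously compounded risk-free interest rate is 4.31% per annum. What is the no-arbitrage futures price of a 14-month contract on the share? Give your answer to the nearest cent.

PV(dividends) I = 16.68·e^(−0.0431·9/12) + 18.13·e^(−0.0431·10/12) + 15.17·e^(−0.0431·12/12) + 16.55·e^(−0.0431·13/12)
I = 16.1494 + 17.4904 + 14.5301 + 15.7950 = 63.9649
F = (S − I)·e^(rT) = (592.27 − 63.9649) · e^(0.0431·14/12)
= 528.3051 · e^0.050283 = 528.3051 × 1.051569 = HK$555.55

HK$555.55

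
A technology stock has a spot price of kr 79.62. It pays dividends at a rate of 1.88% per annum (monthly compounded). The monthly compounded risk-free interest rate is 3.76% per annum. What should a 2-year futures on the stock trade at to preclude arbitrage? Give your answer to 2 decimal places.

kr 82.66

F = S · (1+r/12)^(12T) / (1+q/12)^(12T)
= 79.62 × 1.077973 / 1.038285 = 79.62 × 1.038225
F = kr 82.66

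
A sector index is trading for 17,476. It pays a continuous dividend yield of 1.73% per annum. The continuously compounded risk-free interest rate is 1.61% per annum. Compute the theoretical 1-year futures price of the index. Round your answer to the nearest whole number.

17,455

F = S·e^((r − q)T) = 17476 · e^((0.0161 − 0.0173) × 1)
= 17476 · e^-0.001200 = 17476 × 0.998801
F = 17,455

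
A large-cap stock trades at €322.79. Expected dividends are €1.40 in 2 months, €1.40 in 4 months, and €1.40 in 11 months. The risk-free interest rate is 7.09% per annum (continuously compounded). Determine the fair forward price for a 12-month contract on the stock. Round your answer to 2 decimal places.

PV(dividends) I = 1.40·e^(−0.0709·2/12) + 1.40·e^(−0.0709·4/12) + 1.40·e^(−0.0709·11/12)
I = 1.3836 + 1.3673 + 1.3119 = 4.0628
F = (S − I)·e^(rT) = (322.79 − 4.0628) · e^(0.0709·12/12)
= 318.7272 · e^0.070900 = 318.7272 × 1.073474 = €342.15

€342.15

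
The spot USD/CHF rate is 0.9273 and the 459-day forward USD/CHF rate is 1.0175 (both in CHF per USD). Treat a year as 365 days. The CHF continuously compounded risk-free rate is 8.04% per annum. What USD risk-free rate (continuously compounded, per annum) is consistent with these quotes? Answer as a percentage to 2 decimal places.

F = S·e^((r_CHF − r_USD)T) ⇒ r_USD = r_CHF − ln(F/S)/T
ln(1.0175/0.9273) = 0.092827; /(459/365) = 0.073817
r_USD = 0.0804 − 0.073817 = 0.006583
r_USD = 0.66%

0.66%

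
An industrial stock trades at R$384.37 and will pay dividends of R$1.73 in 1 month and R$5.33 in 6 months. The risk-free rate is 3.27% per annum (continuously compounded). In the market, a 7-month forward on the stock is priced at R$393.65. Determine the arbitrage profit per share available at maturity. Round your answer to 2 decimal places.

R$8.98 per share

PV(dividends) I = 1.73·e^(−0.0327·1/12) + 5.33·e^(−0.0327·6/12) = 6.9689
Fair forward F* = (S − I)·e^(rT) = (384.37 − 6.9689)·e^0.019075 = 377.4011 × 1.019258 = 384.6691
Market R$393.65 > fair 384.6691: forward overpriced → cash-and-carry (borrow at r, buy the stock and collect the dividends, short the forward).
Profit at T = |F_mkt − F*| = |393.65 − 384.6691| = R$8.98 per share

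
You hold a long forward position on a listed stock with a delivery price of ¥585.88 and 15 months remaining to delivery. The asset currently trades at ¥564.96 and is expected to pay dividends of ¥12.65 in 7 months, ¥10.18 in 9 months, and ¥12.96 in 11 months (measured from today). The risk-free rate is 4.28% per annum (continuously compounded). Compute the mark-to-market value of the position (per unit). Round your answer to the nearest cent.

PV(remaining dividends) I = 12.65·e^(−0.0428·7/12) + 10.18·e^(−0.0428·9/12) + 12.96·e^(−0.0428·11/12) = 34.6579
Current forward F = (S − I)·e^(rT) = (564.96 − 34.6579)·e^(0.0428·15/12) = 530.3021 × 1.054957 = 559.4459
Value (long) = (F − K)·e^(−rT) = (559.4459 − 585.88) × 0.947906 = -25.0570
Value = -¥25.06

-¥25.06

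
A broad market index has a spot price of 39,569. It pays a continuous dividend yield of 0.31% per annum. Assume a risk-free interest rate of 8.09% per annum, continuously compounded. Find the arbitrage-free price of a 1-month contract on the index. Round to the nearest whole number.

F = S·e^((r − q)T) = 39569 · e^((0.0809 − 0.0031) × 1/12)
= 39569 · e^0.006483 = 39569 × 1.006504
F = 39,826

39,826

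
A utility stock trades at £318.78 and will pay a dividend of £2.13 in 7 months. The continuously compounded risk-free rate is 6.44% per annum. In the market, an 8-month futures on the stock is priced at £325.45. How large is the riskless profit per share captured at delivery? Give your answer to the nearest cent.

£5.17 per share

PV(dividends) I = 2.13·e^(−0.0644·7/12) = 2.0515
Fair futures F* = (S − I)·e^(rT) = (318.78 − 2.0515)·e^0.042933 = 316.7285 × 1.043868 = 330.6227
Market £325.45 < fair 330.6227: forward underpriced → reverse cash-and-carry (short the stock, invest proceeds at r, pay the dividends, go long the forward).
Profit at T = |F_mkt − F*| = |325.45 − 330.6227| = £5.17 per share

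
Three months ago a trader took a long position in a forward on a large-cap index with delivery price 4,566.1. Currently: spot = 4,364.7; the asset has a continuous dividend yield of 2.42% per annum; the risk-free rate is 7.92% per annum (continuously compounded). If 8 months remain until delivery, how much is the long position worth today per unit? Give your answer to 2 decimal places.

Current fair forward for the remaining 8 months: F = S·e^((r − q)·T), (r − q) = 0.0792 − 0.0242 = 0.0550
F = 4364.7 · e^(0.0550 × 8/12) = 4364.7 × 1.03734718 = 4527.7092
Value of long forward = (F − K)·e^(−rT) = (4527.7092 − 4566.1) · e^(−0.0792·8/12)
= -38.3908 × 0.94856971 = -36.42

-36.42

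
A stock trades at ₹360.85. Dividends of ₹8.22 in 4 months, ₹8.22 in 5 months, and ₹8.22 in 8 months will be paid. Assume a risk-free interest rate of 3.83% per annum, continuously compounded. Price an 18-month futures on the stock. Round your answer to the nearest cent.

₹356.54

PV(dividends) I = 8.22·e^(−0.0383·4/12) + 8.22·e^(−0.0383·5/12) + 8.22·e^(−0.0383·8/12)
I = 8.1157 + 8.0899 + 8.0128 = 24.2184
F = (S − I)·e^(rT) = (360.85 − 24.2184) · e^(0.0383·18/12)
= 336.6316 · e^0.057450 = 336.6316 × 1.059132 = ₹356.54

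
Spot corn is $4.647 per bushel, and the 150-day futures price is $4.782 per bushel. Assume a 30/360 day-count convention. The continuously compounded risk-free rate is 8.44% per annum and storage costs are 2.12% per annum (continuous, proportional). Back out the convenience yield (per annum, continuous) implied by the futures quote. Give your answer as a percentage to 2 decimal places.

F = S·e^((r+u−y)T) ⇒ (r+u−y) = ln(F/S)/T
ln(4.782/4.647) = 0.028637; /T ⇒ 0.068729
y = r + u − ln(F/S)/T = 0.0844 + 0.0212 − 0.068729 = 0.036871
y = 3.69%

3.69%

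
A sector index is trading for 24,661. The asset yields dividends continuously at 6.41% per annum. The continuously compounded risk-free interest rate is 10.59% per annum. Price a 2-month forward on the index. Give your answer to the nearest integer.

24,833

F = S·e^((r − q)T) = 24661 · e^((0.1059 − 0.0641) × 2/12)
= 24661 · e^0.006967 = 24661 × 1.006991
F = 24,833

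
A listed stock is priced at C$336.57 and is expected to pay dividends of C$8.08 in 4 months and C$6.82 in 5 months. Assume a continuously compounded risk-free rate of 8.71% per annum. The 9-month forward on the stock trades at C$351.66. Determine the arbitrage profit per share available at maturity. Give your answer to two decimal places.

C$7.77 per share

PV(dividends) I = 8.08·e^(−0.0871·4/12) + 6.82·e^(−0.0871·5/12) = 14.4257
Fair forward F* = (S − I)·e^(rT) = (336.57 − 14.4257)·e^0.065325 = 322.1443 × 1.067506 = 343.8910
Market C$351.66 > fair 343.8910: forward overpriced → cash-and-carry (borrow at r, buy the stock and collect the dividends, short the forward).
Profit at T = |F_mkt − F*| = |351.66 − 343.8910| = C$7.77 per share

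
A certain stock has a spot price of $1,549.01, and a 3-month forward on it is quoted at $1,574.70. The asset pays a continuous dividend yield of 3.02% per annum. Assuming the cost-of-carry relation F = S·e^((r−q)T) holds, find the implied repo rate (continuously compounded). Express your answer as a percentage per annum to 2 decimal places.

From F = S·e^((r−q)T): (r − q) = ln(F/S)/T
ln(1574.70/1549.01) = ln(1.016585) = 0.016449
(r − q) = 0.016449 / (3/12) = 0.065796
r = ln(F/S)/T + q = 0.065796 + 0.0302 = 0.095996
r = 9.60%

9.60%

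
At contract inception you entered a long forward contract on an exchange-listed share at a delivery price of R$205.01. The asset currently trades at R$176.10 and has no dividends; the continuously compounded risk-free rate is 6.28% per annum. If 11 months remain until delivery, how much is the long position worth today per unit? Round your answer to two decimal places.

-R$17.44

Current fair forward for the remaining 11 months: F = S·e^(r·T), r = 0.0628
F = 176.10 · e^(0.0628 × 11/12) = 176.10 × 1.059256 = 186.5350
Value of long forward = (F − K)·e^(−rT) = (186.5350 − 205.01) · e^(−0.0628·11/12)
= -18.4750 × 0.944059 = -17.44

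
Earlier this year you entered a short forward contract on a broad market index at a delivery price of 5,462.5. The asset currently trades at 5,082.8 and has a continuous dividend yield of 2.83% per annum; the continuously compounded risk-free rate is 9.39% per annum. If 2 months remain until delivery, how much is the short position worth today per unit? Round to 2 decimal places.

Current fair forward for the remaining 2 months: F = S·e^((r − q)·T), (r − q) = 0.0939 − 0.0283 = 0.0656
F = 5082.8 · e^(0.0656 × 2/12) = 5082.8 × 1.01099332 = 5138.6768
Value of long forward = (F − K)·e^(−rT) = (5138.6768 − 5462.5) · e^(−0.0939·2/12)
= -323.8232 × 0.98447182 = -318.79
Short position value = −(long value) = 318.79

318.79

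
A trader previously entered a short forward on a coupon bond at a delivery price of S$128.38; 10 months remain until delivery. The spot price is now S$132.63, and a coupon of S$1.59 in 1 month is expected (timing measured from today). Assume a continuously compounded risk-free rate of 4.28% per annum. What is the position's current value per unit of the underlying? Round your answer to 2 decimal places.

PV(remaining coupons) I = 1.59·e^(−0.0428·1/12) = 1.5843
Current forward F = (S − I)·e^(rT) = (132.63 − 1.5843)·e^(0.0428·10/12) = 131.0457 × 1.036310 = 135.8040
Value (long) = (F − K)·e^(−rT) = (135.8040 − 128.38) × 0.964962 = 7.1639
Short position value = −(long value) = -S$7.16

-S$7.16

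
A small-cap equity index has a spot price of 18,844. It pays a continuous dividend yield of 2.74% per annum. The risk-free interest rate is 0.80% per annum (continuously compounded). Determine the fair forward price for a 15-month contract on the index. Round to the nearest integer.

F = S·e^((r − q)T) = 18844 · e^((0.0080 − 0.0274) × 15/12)
= 18844 · e^-0.024250 = 18844 × 0.976042
F = 18,393

18,393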